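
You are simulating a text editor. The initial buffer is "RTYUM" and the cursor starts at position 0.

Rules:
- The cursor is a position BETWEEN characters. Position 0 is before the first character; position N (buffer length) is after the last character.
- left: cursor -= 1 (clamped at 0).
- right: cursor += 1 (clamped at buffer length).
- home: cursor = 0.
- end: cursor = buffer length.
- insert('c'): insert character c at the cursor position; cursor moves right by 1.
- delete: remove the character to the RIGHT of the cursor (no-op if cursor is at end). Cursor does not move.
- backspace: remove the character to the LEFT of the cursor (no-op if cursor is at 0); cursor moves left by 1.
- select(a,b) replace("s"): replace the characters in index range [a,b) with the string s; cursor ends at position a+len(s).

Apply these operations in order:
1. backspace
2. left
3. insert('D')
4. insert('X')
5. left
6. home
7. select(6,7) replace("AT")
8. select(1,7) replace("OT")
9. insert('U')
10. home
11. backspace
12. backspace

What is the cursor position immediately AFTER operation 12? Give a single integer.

Answer: 0

Derivation:
After op 1 (backspace): buf='RTYUM' cursor=0
After op 2 (left): buf='RTYUM' cursor=0
After op 3 (insert('D')): buf='DRTYUM' cursor=1
After op 4 (insert('X')): buf='DXRTYUM' cursor=2
After op 5 (left): buf='DXRTYUM' cursor=1
After op 6 (home): buf='DXRTYUM' cursor=0
After op 7 (select(6,7) replace("AT")): buf='DXRTYUAT' cursor=8
After op 8 (select(1,7) replace("OT")): buf='DOTT' cursor=3
After op 9 (insert('U')): buf='DOTUT' cursor=4
After op 10 (home): buf='DOTUT' cursor=0
After op 11 (backspace): buf='DOTUT' cursor=0
After op 12 (backspace): buf='DOTUT' cursor=0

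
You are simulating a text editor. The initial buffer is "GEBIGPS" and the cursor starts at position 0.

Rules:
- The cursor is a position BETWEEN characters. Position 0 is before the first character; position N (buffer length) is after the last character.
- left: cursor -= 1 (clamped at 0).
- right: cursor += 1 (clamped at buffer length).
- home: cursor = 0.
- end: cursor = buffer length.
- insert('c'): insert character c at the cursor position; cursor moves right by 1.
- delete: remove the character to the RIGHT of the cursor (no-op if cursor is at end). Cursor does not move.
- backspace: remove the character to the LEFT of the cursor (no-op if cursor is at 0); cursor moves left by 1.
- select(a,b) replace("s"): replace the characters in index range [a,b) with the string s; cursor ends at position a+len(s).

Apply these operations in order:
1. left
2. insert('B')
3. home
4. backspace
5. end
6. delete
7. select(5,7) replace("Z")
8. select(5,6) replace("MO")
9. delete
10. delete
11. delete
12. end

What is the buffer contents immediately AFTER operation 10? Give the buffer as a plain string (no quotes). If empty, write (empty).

After op 1 (left): buf='GEBIGPS' cursor=0
After op 2 (insert('B')): buf='BGEBIGPS' cursor=1
After op 3 (home): buf='BGEBIGPS' cursor=0
After op 4 (backspace): buf='BGEBIGPS' cursor=0
After op 5 (end): buf='BGEBIGPS' cursor=8
After op 6 (delete): buf='BGEBIGPS' cursor=8
After op 7 (select(5,7) replace("Z")): buf='BGEBIZS' cursor=6
After op 8 (select(5,6) replace("MO")): buf='BGEBIMOS' cursor=7
After op 9 (delete): buf='BGEBIMO' cursor=7
After op 10 (delete): buf='BGEBIMO' cursor=7

Answer: BGEBIMO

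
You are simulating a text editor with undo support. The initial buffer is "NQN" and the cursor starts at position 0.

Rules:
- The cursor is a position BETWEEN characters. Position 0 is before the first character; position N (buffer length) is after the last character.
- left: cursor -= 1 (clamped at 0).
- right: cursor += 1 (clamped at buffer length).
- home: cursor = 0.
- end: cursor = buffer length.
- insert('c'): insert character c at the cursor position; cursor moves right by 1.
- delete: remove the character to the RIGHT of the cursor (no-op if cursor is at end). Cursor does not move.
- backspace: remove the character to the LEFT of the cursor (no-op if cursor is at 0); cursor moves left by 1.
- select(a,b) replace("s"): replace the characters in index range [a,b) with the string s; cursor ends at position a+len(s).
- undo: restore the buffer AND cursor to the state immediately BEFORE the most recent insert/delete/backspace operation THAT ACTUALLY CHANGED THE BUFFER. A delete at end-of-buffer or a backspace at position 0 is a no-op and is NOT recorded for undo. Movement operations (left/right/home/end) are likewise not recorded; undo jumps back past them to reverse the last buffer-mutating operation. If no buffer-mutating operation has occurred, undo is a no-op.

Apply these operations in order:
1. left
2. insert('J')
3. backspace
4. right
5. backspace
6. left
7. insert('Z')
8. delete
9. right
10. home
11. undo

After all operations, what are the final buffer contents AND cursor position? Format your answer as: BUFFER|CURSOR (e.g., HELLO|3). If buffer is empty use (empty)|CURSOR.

After op 1 (left): buf='NQN' cursor=0
After op 2 (insert('J')): buf='JNQN' cursor=1
After op 3 (backspace): buf='NQN' cursor=0
After op 4 (right): buf='NQN' cursor=1
After op 5 (backspace): buf='QN' cursor=0
After op 6 (left): buf='QN' cursor=0
After op 7 (insert('Z')): buf='ZQN' cursor=1
After op 8 (delete): buf='ZN' cursor=1
After op 9 (right): buf='ZN' cursor=2
After op 10 (home): buf='ZN' cursor=0
After op 11 (undo): buf='ZQN' cursor=1

Answer: ZQN|1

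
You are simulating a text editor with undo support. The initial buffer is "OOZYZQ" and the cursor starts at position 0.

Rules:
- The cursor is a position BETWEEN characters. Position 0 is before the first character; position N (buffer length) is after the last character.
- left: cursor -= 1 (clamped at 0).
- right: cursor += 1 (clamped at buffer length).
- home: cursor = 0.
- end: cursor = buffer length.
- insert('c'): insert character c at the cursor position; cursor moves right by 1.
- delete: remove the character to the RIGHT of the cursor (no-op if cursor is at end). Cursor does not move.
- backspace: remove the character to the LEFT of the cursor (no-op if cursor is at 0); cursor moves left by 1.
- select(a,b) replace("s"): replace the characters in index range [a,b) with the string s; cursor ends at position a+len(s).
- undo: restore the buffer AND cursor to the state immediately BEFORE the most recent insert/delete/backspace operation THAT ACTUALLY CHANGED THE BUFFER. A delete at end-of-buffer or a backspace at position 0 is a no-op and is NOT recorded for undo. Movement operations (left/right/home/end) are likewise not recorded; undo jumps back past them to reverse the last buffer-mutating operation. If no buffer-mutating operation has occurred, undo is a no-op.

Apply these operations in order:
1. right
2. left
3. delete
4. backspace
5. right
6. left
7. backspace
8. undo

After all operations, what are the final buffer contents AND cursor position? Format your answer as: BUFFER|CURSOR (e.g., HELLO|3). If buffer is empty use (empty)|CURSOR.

After op 1 (right): buf='OOZYZQ' cursor=1
After op 2 (left): buf='OOZYZQ' cursor=0
After op 3 (delete): buf='OZYZQ' cursor=0
After op 4 (backspace): buf='OZYZQ' cursor=0
After op 5 (right): buf='OZYZQ' cursor=1
After op 6 (left): buf='OZYZQ' cursor=0
After op 7 (backspace): buf='OZYZQ' cursor=0
After op 8 (undo): buf='OOZYZQ' cursor=0

Answer: OOZYZQ|0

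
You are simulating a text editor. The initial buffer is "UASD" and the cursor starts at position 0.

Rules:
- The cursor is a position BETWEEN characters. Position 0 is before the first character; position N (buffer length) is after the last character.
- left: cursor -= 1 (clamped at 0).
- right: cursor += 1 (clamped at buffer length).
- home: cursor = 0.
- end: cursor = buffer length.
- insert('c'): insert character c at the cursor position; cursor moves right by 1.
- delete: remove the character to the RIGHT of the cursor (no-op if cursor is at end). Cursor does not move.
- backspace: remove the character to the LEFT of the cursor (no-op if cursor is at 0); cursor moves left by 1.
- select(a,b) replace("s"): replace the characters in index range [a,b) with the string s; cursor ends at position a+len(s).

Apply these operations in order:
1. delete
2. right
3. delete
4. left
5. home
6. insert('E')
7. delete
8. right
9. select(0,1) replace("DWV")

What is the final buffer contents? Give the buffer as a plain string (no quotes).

After op 1 (delete): buf='ASD' cursor=0
After op 2 (right): buf='ASD' cursor=1
After op 3 (delete): buf='AD' cursor=1
After op 4 (left): buf='AD' cursor=0
After op 5 (home): buf='AD' cursor=0
After op 6 (insert('E')): buf='EAD' cursor=1
After op 7 (delete): buf='ED' cursor=1
After op 8 (right): buf='ED' cursor=2
After op 9 (select(0,1) replace("DWV")): buf='DWVD' cursor=3

Answer: DWVD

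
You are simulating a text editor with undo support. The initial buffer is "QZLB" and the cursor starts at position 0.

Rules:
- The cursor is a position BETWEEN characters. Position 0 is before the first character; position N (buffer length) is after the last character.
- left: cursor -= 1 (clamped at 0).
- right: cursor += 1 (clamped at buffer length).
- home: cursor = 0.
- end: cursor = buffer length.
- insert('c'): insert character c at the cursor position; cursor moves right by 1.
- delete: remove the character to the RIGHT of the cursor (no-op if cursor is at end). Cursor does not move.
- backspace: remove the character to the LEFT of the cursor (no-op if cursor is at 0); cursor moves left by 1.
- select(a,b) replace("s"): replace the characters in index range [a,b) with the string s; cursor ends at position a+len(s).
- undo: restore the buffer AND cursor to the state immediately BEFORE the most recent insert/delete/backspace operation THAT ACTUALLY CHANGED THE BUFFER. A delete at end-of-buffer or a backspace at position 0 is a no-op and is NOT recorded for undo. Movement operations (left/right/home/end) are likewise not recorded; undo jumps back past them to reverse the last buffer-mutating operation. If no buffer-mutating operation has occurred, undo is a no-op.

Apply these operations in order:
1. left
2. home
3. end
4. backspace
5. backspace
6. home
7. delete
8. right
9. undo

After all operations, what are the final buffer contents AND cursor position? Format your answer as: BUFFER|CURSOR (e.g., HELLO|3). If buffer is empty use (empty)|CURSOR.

After op 1 (left): buf='QZLB' cursor=0
After op 2 (home): buf='QZLB' cursor=0
After op 3 (end): buf='QZLB' cursor=4
After op 4 (backspace): buf='QZL' cursor=3
After op 5 (backspace): buf='QZ' cursor=2
After op 6 (home): buf='QZ' cursor=0
After op 7 (delete): buf='Z' cursor=0
After op 8 (right): buf='Z' cursor=1
After op 9 (undo): buf='QZ' cursor=0

Answer: QZ|0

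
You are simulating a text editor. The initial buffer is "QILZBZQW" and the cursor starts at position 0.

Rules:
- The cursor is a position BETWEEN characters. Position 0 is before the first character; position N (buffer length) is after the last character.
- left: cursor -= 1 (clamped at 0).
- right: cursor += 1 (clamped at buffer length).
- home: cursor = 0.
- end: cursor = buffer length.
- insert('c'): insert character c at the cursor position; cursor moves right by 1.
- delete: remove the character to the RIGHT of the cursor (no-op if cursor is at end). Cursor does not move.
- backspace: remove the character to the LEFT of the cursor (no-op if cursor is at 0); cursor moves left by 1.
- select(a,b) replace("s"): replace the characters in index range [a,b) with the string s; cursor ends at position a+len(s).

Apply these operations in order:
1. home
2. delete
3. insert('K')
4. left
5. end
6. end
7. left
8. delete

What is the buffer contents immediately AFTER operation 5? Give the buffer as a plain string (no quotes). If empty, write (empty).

After op 1 (home): buf='QILZBZQW' cursor=0
After op 2 (delete): buf='ILZBZQW' cursor=0
After op 3 (insert('K')): buf='KILZBZQW' cursor=1
After op 4 (left): buf='KILZBZQW' cursor=0
After op 5 (end): buf='KILZBZQW' cursor=8

Answer: KILZBZQW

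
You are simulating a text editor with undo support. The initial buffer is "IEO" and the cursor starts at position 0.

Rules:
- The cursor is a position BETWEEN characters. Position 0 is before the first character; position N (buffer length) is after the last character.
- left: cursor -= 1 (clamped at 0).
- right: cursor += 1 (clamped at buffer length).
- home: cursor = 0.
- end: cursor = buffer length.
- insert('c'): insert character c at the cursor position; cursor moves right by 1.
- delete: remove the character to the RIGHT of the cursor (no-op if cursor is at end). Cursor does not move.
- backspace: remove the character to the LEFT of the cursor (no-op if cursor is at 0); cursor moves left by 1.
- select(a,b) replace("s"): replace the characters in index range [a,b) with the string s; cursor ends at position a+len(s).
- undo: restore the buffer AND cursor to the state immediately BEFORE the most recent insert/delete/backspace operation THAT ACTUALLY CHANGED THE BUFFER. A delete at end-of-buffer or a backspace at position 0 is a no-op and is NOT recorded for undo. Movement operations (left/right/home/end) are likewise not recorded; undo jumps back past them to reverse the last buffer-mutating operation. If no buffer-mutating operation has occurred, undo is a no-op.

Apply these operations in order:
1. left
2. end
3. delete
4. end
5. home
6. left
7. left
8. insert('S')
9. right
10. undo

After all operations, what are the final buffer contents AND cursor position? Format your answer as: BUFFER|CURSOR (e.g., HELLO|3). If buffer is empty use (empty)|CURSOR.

After op 1 (left): buf='IEO' cursor=0
After op 2 (end): buf='IEO' cursor=3
After op 3 (delete): buf='IEO' cursor=3
After op 4 (end): buf='IEO' cursor=3
After op 5 (home): buf='IEO' cursor=0
After op 6 (left): buf='IEO' cursor=0
After op 7 (left): buf='IEO' cursor=0
After op 8 (insert('S')): buf='SIEO' cursor=1
After op 9 (right): buf='SIEO' cursor=2
After op 10 (undo): buf='IEO' cursor=0

Answer: IEO|0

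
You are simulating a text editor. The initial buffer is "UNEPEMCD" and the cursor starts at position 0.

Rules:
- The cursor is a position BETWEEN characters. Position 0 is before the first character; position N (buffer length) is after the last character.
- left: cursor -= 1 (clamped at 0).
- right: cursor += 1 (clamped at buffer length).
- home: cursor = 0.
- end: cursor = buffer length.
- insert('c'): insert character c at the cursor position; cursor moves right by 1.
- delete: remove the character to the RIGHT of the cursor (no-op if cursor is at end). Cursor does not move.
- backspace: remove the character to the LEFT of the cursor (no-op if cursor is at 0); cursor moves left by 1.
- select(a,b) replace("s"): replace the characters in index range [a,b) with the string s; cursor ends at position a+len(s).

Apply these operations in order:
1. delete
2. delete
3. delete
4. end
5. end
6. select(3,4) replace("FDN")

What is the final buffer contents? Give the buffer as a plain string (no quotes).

Answer: PEMFDND

Derivation:
After op 1 (delete): buf='NEPEMCD' cursor=0
After op 2 (delete): buf='EPEMCD' cursor=0
After op 3 (delete): buf='PEMCD' cursor=0
After op 4 (end): buf='PEMCD' cursor=5
After op 5 (end): buf='PEMCD' cursor=5
After op 6 (select(3,4) replace("FDN")): buf='PEMFDND' cursor=6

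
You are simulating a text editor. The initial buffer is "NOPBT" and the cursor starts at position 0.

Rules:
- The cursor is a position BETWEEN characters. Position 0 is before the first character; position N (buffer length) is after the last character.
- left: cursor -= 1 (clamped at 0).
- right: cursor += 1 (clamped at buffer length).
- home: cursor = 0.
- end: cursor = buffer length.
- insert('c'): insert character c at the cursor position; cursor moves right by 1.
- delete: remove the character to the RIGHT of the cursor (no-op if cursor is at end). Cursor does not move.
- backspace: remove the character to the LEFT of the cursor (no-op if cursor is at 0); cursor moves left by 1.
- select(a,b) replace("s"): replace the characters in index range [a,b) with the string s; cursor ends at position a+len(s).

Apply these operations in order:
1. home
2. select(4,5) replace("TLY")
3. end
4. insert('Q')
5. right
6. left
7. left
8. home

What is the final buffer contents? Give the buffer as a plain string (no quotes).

Answer: NOPBTLYQ

Derivation:
After op 1 (home): buf='NOPBT' cursor=0
After op 2 (select(4,5) replace("TLY")): buf='NOPBTLY' cursor=7
After op 3 (end): buf='NOPBTLY' cursor=7
After op 4 (insert('Q')): buf='NOPBTLYQ' cursor=8
After op 5 (right): buf='NOPBTLYQ' cursor=8
After op 6 (left): buf='NOPBTLYQ' cursor=7
After op 7 (left): buf='NOPBTLYQ' cursor=6
After op 8 (home): buf='NOPBTLYQ' cursor=0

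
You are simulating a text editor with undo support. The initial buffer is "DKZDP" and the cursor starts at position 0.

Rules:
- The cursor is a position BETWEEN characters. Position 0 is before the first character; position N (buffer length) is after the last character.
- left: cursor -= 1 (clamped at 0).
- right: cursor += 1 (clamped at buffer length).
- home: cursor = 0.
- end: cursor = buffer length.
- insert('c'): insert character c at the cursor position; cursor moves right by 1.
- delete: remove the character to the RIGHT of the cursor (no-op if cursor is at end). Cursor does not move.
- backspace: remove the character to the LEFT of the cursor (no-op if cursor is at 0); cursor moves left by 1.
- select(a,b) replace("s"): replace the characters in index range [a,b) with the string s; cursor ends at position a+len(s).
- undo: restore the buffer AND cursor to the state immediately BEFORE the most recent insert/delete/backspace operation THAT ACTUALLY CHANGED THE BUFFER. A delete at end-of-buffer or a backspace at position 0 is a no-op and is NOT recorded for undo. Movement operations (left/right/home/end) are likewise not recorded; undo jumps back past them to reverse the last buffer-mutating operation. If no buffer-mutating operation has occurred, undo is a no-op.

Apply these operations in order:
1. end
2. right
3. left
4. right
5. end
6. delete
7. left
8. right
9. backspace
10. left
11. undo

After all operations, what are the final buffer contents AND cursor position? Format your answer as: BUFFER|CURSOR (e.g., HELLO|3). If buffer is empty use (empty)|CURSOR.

Answer: DKZDP|5

Derivation:
After op 1 (end): buf='DKZDP' cursor=5
After op 2 (right): buf='DKZDP' cursor=5
After op 3 (left): buf='DKZDP' cursor=4
After op 4 (right): buf='DKZDP' cursor=5
After op 5 (end): buf='DKZDP' cursor=5
After op 6 (delete): buf='DKZDP' cursor=5
After op 7 (left): buf='DKZDP' cursor=4
After op 8 (right): buf='DKZDP' cursor=5
After op 9 (backspace): buf='DKZD' cursor=4
After op 10 (left): buf='DKZD' cursor=3
After op 11 (undo): buf='DKZDP' cursor=5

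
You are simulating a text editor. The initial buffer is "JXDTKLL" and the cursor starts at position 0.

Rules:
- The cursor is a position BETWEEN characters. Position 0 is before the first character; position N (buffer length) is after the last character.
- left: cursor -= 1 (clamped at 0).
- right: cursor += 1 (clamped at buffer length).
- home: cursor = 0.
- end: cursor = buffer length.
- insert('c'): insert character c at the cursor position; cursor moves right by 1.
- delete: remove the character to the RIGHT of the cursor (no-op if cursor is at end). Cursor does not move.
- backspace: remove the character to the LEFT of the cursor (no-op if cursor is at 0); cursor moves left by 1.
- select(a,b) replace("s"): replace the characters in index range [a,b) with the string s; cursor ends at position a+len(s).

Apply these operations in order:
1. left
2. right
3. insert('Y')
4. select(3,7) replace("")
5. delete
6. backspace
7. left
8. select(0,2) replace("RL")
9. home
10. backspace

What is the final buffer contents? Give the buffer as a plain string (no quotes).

Answer: RL

Derivation:
After op 1 (left): buf='JXDTKLL' cursor=0
After op 2 (right): buf='JXDTKLL' cursor=1
After op 3 (insert('Y')): buf='JYXDTKLL' cursor=2
After op 4 (select(3,7) replace("")): buf='JYXL' cursor=3
After op 5 (delete): buf='JYX' cursor=3
After op 6 (backspace): buf='JY' cursor=2
After op 7 (left): buf='JY' cursor=1
After op 8 (select(0,2) replace("RL")): buf='RL' cursor=2
After op 9 (home): buf='RL' cursor=0
After op 10 (backspace): buf='RL' cursor=0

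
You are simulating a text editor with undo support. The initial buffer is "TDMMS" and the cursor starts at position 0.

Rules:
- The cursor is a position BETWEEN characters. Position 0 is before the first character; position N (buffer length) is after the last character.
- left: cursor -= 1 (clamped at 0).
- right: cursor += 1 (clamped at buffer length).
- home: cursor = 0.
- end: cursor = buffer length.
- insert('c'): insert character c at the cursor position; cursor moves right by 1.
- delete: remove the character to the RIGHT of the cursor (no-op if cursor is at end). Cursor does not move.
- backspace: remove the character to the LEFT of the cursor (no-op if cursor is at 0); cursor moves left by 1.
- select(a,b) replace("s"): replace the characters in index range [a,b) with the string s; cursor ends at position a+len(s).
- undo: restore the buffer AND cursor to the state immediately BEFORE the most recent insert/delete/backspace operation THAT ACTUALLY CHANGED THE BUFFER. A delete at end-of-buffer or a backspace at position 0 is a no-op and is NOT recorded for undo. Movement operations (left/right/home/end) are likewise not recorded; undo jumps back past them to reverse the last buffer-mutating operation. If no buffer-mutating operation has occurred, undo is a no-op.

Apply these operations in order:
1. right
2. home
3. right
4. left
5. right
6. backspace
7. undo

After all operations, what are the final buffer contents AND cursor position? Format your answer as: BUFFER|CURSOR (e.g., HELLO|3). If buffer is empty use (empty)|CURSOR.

After op 1 (right): buf='TDMMS' cursor=1
After op 2 (home): buf='TDMMS' cursor=0
After op 3 (right): buf='TDMMS' cursor=1
After op 4 (left): buf='TDMMS' cursor=0
After op 5 (right): buf='TDMMS' cursor=1
After op 6 (backspace): buf='DMMS' cursor=0
After op 7 (undo): buf='TDMMS' cursor=1

Answer: TDMMS|1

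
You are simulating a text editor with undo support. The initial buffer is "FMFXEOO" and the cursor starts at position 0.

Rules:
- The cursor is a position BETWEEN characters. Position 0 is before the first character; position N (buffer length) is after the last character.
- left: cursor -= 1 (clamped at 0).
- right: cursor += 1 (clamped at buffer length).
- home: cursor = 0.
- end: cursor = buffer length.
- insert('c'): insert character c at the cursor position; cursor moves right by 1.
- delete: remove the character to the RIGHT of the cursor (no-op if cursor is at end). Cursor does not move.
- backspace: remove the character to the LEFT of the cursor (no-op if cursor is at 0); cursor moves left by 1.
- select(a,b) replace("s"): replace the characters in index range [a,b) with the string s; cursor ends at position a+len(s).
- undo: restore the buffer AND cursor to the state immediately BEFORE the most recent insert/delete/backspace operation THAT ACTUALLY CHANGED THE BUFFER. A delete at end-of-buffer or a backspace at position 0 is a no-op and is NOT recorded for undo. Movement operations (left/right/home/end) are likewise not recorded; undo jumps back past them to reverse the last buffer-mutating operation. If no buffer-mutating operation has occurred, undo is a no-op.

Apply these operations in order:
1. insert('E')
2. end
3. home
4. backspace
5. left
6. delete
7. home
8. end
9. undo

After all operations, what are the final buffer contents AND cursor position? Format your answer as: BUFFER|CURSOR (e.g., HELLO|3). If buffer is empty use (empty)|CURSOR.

Answer: EFMFXEOO|0

Derivation:
After op 1 (insert('E')): buf='EFMFXEOO' cursor=1
After op 2 (end): buf='EFMFXEOO' cursor=8
After op 3 (home): buf='EFMFXEOO' cursor=0
After op 4 (backspace): buf='EFMFXEOO' cursor=0
After op 5 (left): buf='EFMFXEOO' cursor=0
After op 6 (delete): buf='FMFXEOO' cursor=0
After op 7 (home): buf='FMFXEOO' cursor=0
After op 8 (end): buf='FMFXEOO' cursor=7
After op 9 (undo): buf='EFMFXEOO' cursor=0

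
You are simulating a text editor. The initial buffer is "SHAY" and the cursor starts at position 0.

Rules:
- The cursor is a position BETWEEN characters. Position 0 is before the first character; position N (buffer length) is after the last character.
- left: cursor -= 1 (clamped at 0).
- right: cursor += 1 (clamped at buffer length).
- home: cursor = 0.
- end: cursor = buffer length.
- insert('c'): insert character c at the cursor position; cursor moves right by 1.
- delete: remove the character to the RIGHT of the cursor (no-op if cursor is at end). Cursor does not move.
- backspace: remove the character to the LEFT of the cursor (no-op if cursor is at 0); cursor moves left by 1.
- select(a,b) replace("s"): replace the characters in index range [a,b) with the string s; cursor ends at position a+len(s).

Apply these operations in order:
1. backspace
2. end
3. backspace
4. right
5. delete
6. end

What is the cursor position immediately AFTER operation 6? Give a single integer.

After op 1 (backspace): buf='SHAY' cursor=0
After op 2 (end): buf='SHAY' cursor=4
After op 3 (backspace): buf='SHA' cursor=3
After op 4 (right): buf='SHA' cursor=3
After op 5 (delete): buf='SHA' cursor=3
After op 6 (end): buf='SHA' cursor=3

Answer: 3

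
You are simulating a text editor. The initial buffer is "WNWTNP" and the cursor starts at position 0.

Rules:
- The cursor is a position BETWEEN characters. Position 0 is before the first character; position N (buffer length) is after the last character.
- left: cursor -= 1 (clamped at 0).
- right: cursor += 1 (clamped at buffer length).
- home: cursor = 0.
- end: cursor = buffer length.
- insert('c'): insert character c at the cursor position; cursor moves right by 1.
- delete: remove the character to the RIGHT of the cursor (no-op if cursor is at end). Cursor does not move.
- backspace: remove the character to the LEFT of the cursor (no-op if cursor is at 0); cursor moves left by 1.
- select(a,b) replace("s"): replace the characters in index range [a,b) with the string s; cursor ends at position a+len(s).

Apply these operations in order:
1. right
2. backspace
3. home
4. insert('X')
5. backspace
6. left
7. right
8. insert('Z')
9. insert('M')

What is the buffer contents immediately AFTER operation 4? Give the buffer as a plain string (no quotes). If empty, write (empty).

After op 1 (right): buf='WNWTNP' cursor=1
After op 2 (backspace): buf='NWTNP' cursor=0
After op 3 (home): buf='NWTNP' cursor=0
After op 4 (insert('X')): buf='XNWTNP' cursor=1

Answer: XNWTNP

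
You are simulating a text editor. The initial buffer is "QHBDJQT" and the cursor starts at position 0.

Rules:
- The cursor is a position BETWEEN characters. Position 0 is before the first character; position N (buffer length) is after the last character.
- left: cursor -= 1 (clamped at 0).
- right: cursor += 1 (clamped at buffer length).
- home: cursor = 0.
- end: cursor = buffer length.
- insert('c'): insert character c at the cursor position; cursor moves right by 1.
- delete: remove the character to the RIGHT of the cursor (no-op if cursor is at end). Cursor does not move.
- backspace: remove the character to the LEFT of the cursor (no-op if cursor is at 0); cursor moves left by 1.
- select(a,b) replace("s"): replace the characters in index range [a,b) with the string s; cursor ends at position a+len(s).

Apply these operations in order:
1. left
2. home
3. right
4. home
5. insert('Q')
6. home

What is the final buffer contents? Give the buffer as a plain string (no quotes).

After op 1 (left): buf='QHBDJQT' cursor=0
After op 2 (home): buf='QHBDJQT' cursor=0
After op 3 (right): buf='QHBDJQT' cursor=1
After op 4 (home): buf='QHBDJQT' cursor=0
After op 5 (insert('Q')): buf='QQHBDJQT' cursor=1
After op 6 (home): buf='QQHBDJQT' cursor=0

Answer: QQHBDJQT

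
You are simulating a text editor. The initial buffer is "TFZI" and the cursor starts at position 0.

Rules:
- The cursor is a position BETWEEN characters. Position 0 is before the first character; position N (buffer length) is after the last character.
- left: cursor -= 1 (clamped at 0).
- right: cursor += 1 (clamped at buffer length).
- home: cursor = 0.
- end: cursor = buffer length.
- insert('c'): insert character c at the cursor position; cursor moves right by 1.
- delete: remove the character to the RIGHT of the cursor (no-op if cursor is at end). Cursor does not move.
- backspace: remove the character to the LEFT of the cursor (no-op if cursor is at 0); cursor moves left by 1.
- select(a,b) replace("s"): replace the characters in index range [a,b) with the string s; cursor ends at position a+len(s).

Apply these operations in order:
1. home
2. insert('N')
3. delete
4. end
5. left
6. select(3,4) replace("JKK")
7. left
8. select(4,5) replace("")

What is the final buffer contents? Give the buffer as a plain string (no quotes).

After op 1 (home): buf='TFZI' cursor=0
After op 2 (insert('N')): buf='NTFZI' cursor=1
After op 3 (delete): buf='NFZI' cursor=1
After op 4 (end): buf='NFZI' cursor=4
After op 5 (left): buf='NFZI' cursor=3
After op 6 (select(3,4) replace("JKK")): buf='NFZJKK' cursor=6
After op 7 (left): buf='NFZJKK' cursor=5
After op 8 (select(4,5) replace("")): buf='NFZJK' cursor=4

Answer: NFZJK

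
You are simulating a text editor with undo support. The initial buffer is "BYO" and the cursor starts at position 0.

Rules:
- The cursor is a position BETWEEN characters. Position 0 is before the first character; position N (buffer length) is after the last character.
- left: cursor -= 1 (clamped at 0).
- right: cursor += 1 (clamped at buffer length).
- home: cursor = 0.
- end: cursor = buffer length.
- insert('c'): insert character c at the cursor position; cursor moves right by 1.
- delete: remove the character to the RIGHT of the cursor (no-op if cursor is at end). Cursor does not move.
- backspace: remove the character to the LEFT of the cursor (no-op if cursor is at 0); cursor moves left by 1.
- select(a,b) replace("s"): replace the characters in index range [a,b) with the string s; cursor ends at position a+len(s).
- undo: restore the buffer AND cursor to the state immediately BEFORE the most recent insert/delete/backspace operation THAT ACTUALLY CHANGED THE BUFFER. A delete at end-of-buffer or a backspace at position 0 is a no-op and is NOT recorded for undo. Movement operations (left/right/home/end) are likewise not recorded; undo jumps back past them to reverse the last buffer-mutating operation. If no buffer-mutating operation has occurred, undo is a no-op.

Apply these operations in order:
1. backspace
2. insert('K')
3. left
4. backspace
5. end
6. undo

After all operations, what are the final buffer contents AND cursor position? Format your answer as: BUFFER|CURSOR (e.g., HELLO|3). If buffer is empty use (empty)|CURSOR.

After op 1 (backspace): buf='BYO' cursor=0
After op 2 (insert('K')): buf='KBYO' cursor=1
After op 3 (left): buf='KBYO' cursor=0
After op 4 (backspace): buf='KBYO' cursor=0
After op 5 (end): buf='KBYO' cursor=4
After op 6 (undo): buf='BYO' cursor=0

Answer: BYO|0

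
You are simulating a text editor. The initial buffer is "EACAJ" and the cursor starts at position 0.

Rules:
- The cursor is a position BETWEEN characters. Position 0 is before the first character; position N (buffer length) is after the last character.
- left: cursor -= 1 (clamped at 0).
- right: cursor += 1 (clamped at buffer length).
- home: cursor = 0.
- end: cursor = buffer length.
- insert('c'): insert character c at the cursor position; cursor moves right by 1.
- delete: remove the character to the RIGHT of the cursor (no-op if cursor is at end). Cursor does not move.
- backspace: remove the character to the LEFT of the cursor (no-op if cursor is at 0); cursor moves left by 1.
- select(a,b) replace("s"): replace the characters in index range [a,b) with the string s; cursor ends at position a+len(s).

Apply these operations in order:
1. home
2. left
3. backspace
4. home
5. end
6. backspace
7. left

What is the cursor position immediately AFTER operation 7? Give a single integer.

Answer: 3

Derivation:
After op 1 (home): buf='EACAJ' cursor=0
After op 2 (left): buf='EACAJ' cursor=0
After op 3 (backspace): buf='EACAJ' cursor=0
After op 4 (home): buf='EACAJ' cursor=0
After op 5 (end): buf='EACAJ' cursor=5
After op 6 (backspace): buf='EACA' cursor=4
After op 7 (left): buf='EACA' cursor=3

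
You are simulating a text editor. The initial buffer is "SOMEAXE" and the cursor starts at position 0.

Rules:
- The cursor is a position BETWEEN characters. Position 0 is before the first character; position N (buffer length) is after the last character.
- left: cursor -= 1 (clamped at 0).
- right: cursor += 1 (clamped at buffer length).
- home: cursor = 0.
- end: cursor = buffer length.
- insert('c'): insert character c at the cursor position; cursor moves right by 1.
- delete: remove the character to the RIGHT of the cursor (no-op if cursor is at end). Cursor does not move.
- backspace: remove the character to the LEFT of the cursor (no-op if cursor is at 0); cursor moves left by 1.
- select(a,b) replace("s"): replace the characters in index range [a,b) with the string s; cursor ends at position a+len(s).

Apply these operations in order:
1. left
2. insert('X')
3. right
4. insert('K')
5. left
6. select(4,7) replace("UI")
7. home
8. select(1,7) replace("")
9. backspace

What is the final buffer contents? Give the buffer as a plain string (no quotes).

Answer: E

Derivation:
After op 1 (left): buf='SOMEAXE' cursor=0
After op 2 (insert('X')): buf='XSOMEAXE' cursor=1
After op 3 (right): buf='XSOMEAXE' cursor=2
After op 4 (insert('K')): buf='XSKOMEAXE' cursor=3
After op 5 (left): buf='XSKOMEAXE' cursor=2
After op 6 (select(4,7) replace("UI")): buf='XSKOUIXE' cursor=6
After op 7 (home): buf='XSKOUIXE' cursor=0
After op 8 (select(1,7) replace("")): buf='XE' cursor=1
After op 9 (backspace): buf='E' cursor=0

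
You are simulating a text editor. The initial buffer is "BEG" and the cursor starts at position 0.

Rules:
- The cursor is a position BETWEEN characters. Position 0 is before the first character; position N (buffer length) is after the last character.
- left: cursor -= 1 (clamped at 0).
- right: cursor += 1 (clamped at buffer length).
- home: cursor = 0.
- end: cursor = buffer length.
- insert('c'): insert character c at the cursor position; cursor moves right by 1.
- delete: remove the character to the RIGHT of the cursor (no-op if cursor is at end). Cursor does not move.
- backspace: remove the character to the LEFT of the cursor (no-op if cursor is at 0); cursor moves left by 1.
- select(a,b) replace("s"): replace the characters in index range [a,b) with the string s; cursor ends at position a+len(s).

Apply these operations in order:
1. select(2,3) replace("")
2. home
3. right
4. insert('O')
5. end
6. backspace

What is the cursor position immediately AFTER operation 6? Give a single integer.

After op 1 (select(2,3) replace("")): buf='BE' cursor=2
After op 2 (home): buf='BE' cursor=0
After op 3 (right): buf='BE' cursor=1
After op 4 (insert('O')): buf='BOE' cursor=2
After op 5 (end): buf='BOE' cursor=3
After op 6 (backspace): buf='BO' cursor=2

Answer: 2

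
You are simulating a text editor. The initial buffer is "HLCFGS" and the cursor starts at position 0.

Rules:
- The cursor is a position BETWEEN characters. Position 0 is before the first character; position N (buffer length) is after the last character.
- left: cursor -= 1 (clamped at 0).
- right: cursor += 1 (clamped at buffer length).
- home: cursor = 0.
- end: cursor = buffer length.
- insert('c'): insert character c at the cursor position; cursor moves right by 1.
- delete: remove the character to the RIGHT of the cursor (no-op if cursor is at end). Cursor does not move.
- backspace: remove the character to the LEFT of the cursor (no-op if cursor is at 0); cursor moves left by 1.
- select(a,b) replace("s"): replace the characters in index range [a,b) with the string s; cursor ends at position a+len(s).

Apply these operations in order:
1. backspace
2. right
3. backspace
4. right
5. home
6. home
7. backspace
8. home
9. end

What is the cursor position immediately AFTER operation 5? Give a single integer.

Answer: 0

Derivation:
After op 1 (backspace): buf='HLCFGS' cursor=0
After op 2 (right): buf='HLCFGS' cursor=1
After op 3 (backspace): buf='LCFGS' cursor=0
After op 4 (right): buf='LCFGS' cursor=1
After op 5 (home): buf='LCFGS' cursor=0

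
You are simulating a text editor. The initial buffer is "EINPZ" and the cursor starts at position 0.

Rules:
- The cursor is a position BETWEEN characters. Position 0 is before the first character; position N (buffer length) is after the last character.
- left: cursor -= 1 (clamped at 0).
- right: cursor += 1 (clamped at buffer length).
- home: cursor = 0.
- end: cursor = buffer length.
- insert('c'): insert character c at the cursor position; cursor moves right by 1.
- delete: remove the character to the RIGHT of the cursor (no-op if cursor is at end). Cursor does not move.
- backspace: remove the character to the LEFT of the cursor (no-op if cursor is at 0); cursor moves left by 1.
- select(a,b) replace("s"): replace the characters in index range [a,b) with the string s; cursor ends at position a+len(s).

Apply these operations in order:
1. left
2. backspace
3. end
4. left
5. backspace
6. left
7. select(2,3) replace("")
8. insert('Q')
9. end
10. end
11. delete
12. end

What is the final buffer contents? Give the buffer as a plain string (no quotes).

After op 1 (left): buf='EINPZ' cursor=0
After op 2 (backspace): buf='EINPZ' cursor=0
After op 3 (end): buf='EINPZ' cursor=5
After op 4 (left): buf='EINPZ' cursor=4
After op 5 (backspace): buf='EINZ' cursor=3
After op 6 (left): buf='EINZ' cursor=2
After op 7 (select(2,3) replace("")): buf='EIZ' cursor=2
After op 8 (insert('Q')): buf='EIQZ' cursor=3
After op 9 (end): buf='EIQZ' cursor=4
After op 10 (end): buf='EIQZ' cursor=4
After op 11 (delete): buf='EIQZ' cursor=4
After op 12 (end): buf='EIQZ' cursor=4

Answer: EIQZ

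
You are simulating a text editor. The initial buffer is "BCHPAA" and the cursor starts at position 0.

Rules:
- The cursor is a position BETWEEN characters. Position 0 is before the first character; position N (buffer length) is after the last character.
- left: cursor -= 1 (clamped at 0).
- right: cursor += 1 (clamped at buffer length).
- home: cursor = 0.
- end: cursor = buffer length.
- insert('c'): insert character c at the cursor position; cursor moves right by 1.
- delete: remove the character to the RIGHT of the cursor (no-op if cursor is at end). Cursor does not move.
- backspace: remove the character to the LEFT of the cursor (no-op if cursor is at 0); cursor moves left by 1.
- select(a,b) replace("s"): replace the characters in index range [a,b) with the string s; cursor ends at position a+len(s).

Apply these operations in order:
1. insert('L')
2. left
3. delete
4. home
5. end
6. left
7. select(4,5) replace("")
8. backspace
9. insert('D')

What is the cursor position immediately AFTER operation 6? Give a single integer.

Answer: 5

Derivation:
After op 1 (insert('L')): buf='LBCHPAA' cursor=1
After op 2 (left): buf='LBCHPAA' cursor=0
After op 3 (delete): buf='BCHPAA' cursor=0
After op 4 (home): buf='BCHPAA' cursor=0
After op 5 (end): buf='BCHPAA' cursor=6
After op 6 (left): buf='BCHPAA' cursor=5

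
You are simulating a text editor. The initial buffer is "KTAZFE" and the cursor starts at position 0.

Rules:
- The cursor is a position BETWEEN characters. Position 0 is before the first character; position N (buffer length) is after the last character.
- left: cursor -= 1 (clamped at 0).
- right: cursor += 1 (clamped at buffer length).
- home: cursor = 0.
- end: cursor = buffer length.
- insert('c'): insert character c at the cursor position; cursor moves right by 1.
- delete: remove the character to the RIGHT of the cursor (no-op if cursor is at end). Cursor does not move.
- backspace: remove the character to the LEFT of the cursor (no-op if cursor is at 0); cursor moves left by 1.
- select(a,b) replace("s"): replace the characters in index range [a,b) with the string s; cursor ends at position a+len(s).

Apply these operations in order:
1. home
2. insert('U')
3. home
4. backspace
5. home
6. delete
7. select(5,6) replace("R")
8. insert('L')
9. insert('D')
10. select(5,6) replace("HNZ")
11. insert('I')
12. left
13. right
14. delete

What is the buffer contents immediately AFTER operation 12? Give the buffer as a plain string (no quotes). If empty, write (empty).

Answer: KTAZFHNZILD

Derivation:
After op 1 (home): buf='KTAZFE' cursor=0
After op 2 (insert('U')): buf='UKTAZFE' cursor=1
After op 3 (home): buf='UKTAZFE' cursor=0
After op 4 (backspace): buf='UKTAZFE' cursor=0
After op 5 (home): buf='UKTAZFE' cursor=0
After op 6 (delete): buf='KTAZFE' cursor=0
After op 7 (select(5,6) replace("R")): buf='KTAZFR' cursor=6
After op 8 (insert('L')): buf='KTAZFRL' cursor=7
After op 9 (insert('D')): buf='KTAZFRLD' cursor=8
After op 10 (select(5,6) replace("HNZ")): buf='KTAZFHNZLD' cursor=8
After op 11 (insert('I')): buf='KTAZFHNZILD' cursor=9
After op 12 (left): buf='KTAZFHNZILD' cursor=8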